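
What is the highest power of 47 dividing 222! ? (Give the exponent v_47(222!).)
v_47(222!) = 4

Legendre's formula: v_p(n!) = Σ_{k ≥ 1} ⌊n / p^k⌋. For p = 47, n = 222, the terms are:
  ⌊222/47^1⌋ = ⌊222/47⌋ = 4
(the next term ⌊222/47^2⌋ = 0, terminating the sum). Summing: v_47(222!) = 4 = 4.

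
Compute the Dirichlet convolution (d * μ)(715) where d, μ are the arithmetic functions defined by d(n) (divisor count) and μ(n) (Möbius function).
(d * μ)(715) = 1

Divisors of 715: [1, 5, 11, 13, 55, 65, 143, 715]. For each d | 715:
  d = 1: d(1) · μ(715/1) = 1 · -1 = -1
  d = 5: d(5) · μ(715/5) = 2 · 1 = 2
  d = 11: d(11) · μ(715/11) = 2 · 1 = 2
  d = 13: d(13) · μ(715/13) = 2 · 1 = 2
  d = 55: d(55) · μ(715/55) = 4 · -1 = -4
  d = 65: d(65) · μ(715/65) = 4 · -1 = -4
  d = 143: d(143) · μ(715/143) = 4 · -1 = -4
  d = 715: d(715) · μ(715/715) = 8 · 1 = 8
Summing: (d * μ)(715) = -1 + 2 + 2 + 2 + -4 + -4 + -4 + 8 = 1.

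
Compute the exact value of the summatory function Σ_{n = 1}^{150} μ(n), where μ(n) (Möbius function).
Σ_{n ≤ 150} μ(n) = 0

Compute μ(n) for each 1 ≤ n ≤ 150: μ(1) = 1, μ(2) = -1, μ(3) = -1, μ(4) = 0, μ(5) = -1, μ(6) = 1, μ(7) = -1, μ(8) = 0, μ(9) = 0, μ(10) = 1, μ(11) = -1, μ(12) = 0, μ(13) = -1, μ(14) = 1, μ(15) = 1, μ(16) = 0, μ(17) = -1, μ(18) = 0, μ(19) = -1, μ(20) = 0, μ(21) = 1, μ(22) = 1, μ(23) = -1, μ(24) = 0, μ(25) = 0, μ(26) = 1, μ(27) = 0, μ(28) = 0, μ(29) = -1, μ(30) = -1, μ(31) = -1, μ(32) = 0, μ(33) = 1, μ(34) = 1, μ(35) = 1, μ(36) = 0, μ(37) = -1, μ(38) = 1, μ(39) = 1, μ(40) = 0, μ(41) = -1, μ(42) = -1, μ(43) = -1, μ(44) = 0, μ(45) = 0, μ(46) = 1, μ(47) = -1, μ(48) = 0, μ(49) = 0, μ(50) = 0, μ(51) = 1, μ(52) = 0, μ(53) = -1, μ(54) = 0, μ(55) = 1, μ(56) = 0, μ(57) = 1, μ(58) = 1, μ(59) = -1, μ(60) = 0, μ(61) = -1, μ(62) = 1, μ(63) = 0, μ(64) = 0, μ(65) = 1, μ(66) = -1, μ(67) = -1, μ(68) = 0, μ(69) = 1, μ(70) = -1, μ(71) = -1, μ(72) = 0, μ(73) = -1, μ(74) = 1, μ(75) = 0, μ(76) = 0, μ(77) = 1, μ(78) = -1, μ(79) = -1, μ(80) = 0, μ(81) = 0, μ(82) = 1, μ(83) = -1, μ(84) = 0, μ(85) = 1, μ(86) = 1, μ(87) = 1, μ(88) = 0, μ(89) = -1, μ(90) = 0, μ(91) = 1, μ(92) = 0, μ(93) = 1, μ(94) = 1, μ(95) = 1, μ(96) = 0, μ(97) = -1, μ(98) = 0, μ(99) = 0, μ(100) = 0, μ(101) = -1, μ(102) = -1, μ(103) = -1, μ(104) = 0, μ(105) = -1, μ(106) = 1, μ(107) = -1, μ(108) = 0, μ(109) = -1, μ(110) = -1, μ(111) = 1, μ(112) = 0, μ(113) = -1, μ(114) = -1, μ(115) = 1, μ(116) = 0, μ(117) = 0, μ(118) = 1, μ(119) = 1, μ(120) = 0, μ(121) = 0, μ(122) = 1, μ(123) = 1, μ(124) = 0, μ(125) = 0, μ(126) = 0, μ(127) = -1, μ(128) = 0, μ(129) = 1, μ(130) = -1, μ(131) = -1, μ(132) = 0, μ(133) = 1, μ(134) = 1, μ(135) = 0, μ(136) = 0, μ(137) = -1, μ(138) = -1, μ(139) = -1, μ(140) = 0, μ(141) = 1, μ(142) = 1, μ(143) = 1, μ(144) = 0, μ(145) = 1, μ(146) = 1, μ(147) = 0, μ(148) = 0, μ(149) = -1, μ(150) = 0. Summing all 150 values: 0. (Mertens function M(x) = Σ_{n ≤ x} μ(n); on average M(x) should be small (PNT ⟺ M(x) = o(x)).)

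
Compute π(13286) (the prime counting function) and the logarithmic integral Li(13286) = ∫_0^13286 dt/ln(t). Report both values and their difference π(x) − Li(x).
π(13286) = 1577;  Li(13286) ≈ 1597.27;  π(x) − Li(x) ≈ -20.27.

Direct count of primes ≤ 13286 gives π(13286) = 1577. Numerical evaluation of the logarithmic integral gives Li(13286) ≈ 1597.27. The difference π(x) − Li(x) ≈ -20.27 is typically negative for small/moderate x (Li(x) overestimates), though Littlewood's theorem shows this sign changes infinitely often.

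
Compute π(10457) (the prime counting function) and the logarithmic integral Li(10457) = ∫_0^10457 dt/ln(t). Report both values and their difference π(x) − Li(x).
π(10457) = 1279;  Li(10457) ≈ 1295.63;  π(x) − Li(x) ≈ -16.63.

Direct count of primes ≤ 10457 gives π(10457) = 1279. Numerical evaluation of the logarithmic integral gives Li(10457) ≈ 1295.63. The difference π(x) − Li(x) ≈ -16.63 is typically negative for small/moderate x (Li(x) overestimates), though Littlewood's theorem shows this sign changes infinitely often.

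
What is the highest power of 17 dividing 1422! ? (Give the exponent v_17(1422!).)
v_17(1422!) = 87

Legendre's formula: v_p(n!) = Σ_{k ≥ 1} ⌊n / p^k⌋. For p = 17, n = 1422, the terms are:
  ⌊1422/17^1⌋ = ⌊1422/17⌋ = 83
  ⌊1422/17^2⌋ = ⌊1422/289⌋ = 4
(the next term ⌊1422/17^3⌋ = 0, terminating the sum). Summing: v_17(1422!) = 83 + 4 = 87.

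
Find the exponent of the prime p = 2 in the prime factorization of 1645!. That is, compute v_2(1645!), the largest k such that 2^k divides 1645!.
v_2(1645!) = 1638

Legendre's formula: v_p(n!) = Σ_{k ≥ 1} ⌊n / p^k⌋. For p = 2, n = 1645, the terms are:
  ⌊1645/2^1⌋ = ⌊1645/2⌋ = 822
  ⌊1645/2^2⌋ = ⌊1645/4⌋ = 411
  ⌊1645/2^3⌋ = ⌊1645/8⌋ = 205
  ⌊1645/2^4⌋ = ⌊1645/16⌋ = 102
  ⌊1645/2^5⌋ = ⌊1645/32⌋ = 51
  ⌊1645/2^6⌋ = ⌊1645/64⌋ = 25
  ⌊1645/2^7⌋ = ⌊1645/128⌋ = 12
  ⌊1645/2^8⌋ = ⌊1645/256⌋ = 6
  ⌊1645/2^9⌋ = ⌊1645/512⌋ = 3
  ⌊1645/2^10⌋ = ⌊1645/1024⌋ = 1
(the next term ⌊1645/2^11⌋ = 0, terminating the sum). Summing: v_2(1645!) = 822 + 411 + 205 + 102 + 51 + 25 + 12 + 6 + 3 + 1 = 1638.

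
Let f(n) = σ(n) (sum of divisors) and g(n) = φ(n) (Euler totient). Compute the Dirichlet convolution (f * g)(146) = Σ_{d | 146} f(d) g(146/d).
(σ * φ)(146) = 584

Divisors of 146: [1, 2, 73, 146]. For each d | 146:
  d = 1: σ(1) · φ(146/1) = 1 · 72 = 72
  d = 2: σ(2) · φ(146/2) = 3 · 72 = 216
  d = 73: σ(73) · φ(146/73) = 74 · 1 = 74
  d = 146: σ(146) · φ(146/146) = 222 · 1 = 222
Summing: (σ * φ)(146) = 72 + 216 + 74 + 222 = 584.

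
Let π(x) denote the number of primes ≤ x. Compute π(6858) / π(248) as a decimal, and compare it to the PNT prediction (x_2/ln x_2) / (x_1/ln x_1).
π(6858)/π(248) = 882/53 ≈ 16.6415;  PNT prediction ≈ 17.2604.

π(248) = 53 and π(6858) = 882, so π(6858)/π(248) ≈ 16.6415. The PNT-predicted ratio is (6858/ln(6858)) / (248/ln(248)) ≈ 17.2604. The two agree to within a few percent, as expected.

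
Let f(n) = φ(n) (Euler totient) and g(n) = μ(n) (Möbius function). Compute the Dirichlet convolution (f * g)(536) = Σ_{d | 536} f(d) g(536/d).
(φ * μ)(536) = 130

Divisors of 536: [1, 2, 4, 8, 67, 134, 268, 536]. For each d | 536:
  d = 1: φ(1) · μ(536/1) = 1 · 0 = 0
  d = 2: φ(2) · μ(536/2) = 1 · 0 = 0
  d = 4: φ(4) · μ(536/4) = 2 · 1 = 2
  d = 8: φ(8) · μ(536/8) = 4 · -1 = -4
  d = 67: φ(67) · μ(536/67) = 66 · 0 = 0
  d = 134: φ(134) · μ(536/134) = 66 · 0 = 0
  d = 268: φ(268) · μ(536/268) = 132 · -1 = -132
  d = 536: φ(536) · μ(536/536) = 264 · 1 = 264
Summing: (φ * μ)(536) = 0 + 0 + 2 + -4 + 0 + 0 + -132 + 264 = 130.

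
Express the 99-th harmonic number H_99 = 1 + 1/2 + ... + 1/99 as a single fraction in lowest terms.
H_99 = 360968703235711654233892612988250163157207/69720375229712477164533808935312303556800

Direct summation: H_99 = 1 + 1/2 + ... + 1/99. The least common denominator is lcm(1, ..., 99) = 69720375229712477164533808935312303556800; over this denominator the numerator is 69720375229712477164533808935312303556800 + 34860187614856238582266904467656151778400 + 23240125076570825721511269645104101185600 + 17430093807428119291133452233828075889200 + 13944075045942495432906761787062460711360 + 11620062538285412860755634822552050592800 + 9960053604244639594933401276473186222400 + 8715046903714059645566726116914037944600 + 7746708358856941907170423215034700395200 + 6972037522971247716453380893531230355680 + 6338215929973861560412164448664754868800 + 5810031269142706430377817411276025296400 + 5363105786900959781887216071947100273600 + 4980026802122319797466700638236593111200 + 4648025015314165144302253929020820237120 + 4357523451857029822783363058457018972300 + 4101198542924263362619635819724253150400 + 3873354179428470953585211607517350197600 + 3669493433142761956028095207121700187200 + 3486018761485623858226690446765615177840 + 3320017868081546531644467092157728740800 + 3169107964986930780206082224332377434400 + 3031320662161412050631904736317926241600 + 2905015634571353215188908705638012648200 + 2788815009188499086581352357412492142272 + 2681552893450479890943608035973550136800 + 2582236119618980635723474405011566798400 + 2490013401061159898733350319118296555600 + 2404150869990085419466683066734907019200 + 2324012507657082572151126964510410118560 + 2249044362248789585952703514042332372800 + 2178761725928514911391681529228509486150 + 2112738643324620520137388149554918289600 + 2050599271462131681309817909862126575200 + 1992010720848927918986680255294637244480 + 1936677089714235476792605803758675098800 + 1884334465667904788230643484738170366400 + 1834746716571380978014047603560850093600 + 1787701928966986593962405357315700091200 + 1743009380742811929113345223382807588920 + 1700496956822255540598385583788104964800 + 1660008934040773265822233546078864370400 + 1621404075109592492198460672914239617600 + 1584553982493465390103041112166188717200 + 1549341671771388381434084643006940079040 + 1515660331080706025315952368158963120800 + 1483412238930052705628378913517283054400 + 1452507817285676607594454352819006324100 + 1422864800606377084990485896639026603200 + 1394407504594249543290676178706246071136 + 1367066180974754454206545273241417716800 + 1340776446725239945471804017986775068400 + 1315478777919103342727052998779477425600 + 1291118059809490317861737202505783399200 + 1267643185994772312082432889732950973760 + 1245006700530579949366675159559148277800 + 1223164477714253985342698402373900062400 + 1202075434995042709733341533367453509600 + 1181701275079872494314132354835801755200 + 1162006253828541286075563482255205059280 + 1142956970978893068271046048119873828800 + 1124522181124394792976351757021166186400 + 1106672622693848843881489030719242913600 + 1089380862964257455695840764614254743075 + 1072621157380191956377443214389420054720 + 1056369321662310260068694074777459144800 + 1040602615368842942754235954258392590400 + 1025299635731065840654908954931063287600 + 1010440220720470683543968245439308747200 + 996005360424463959493340127647318622240 + 981977115911443340345546604722708500800 + 968338544857117738396302901879337549400 + 955073633283732563897723410072771281600 + 942167232833952394115321742369085183200 + 929605003062833028860450785804164047424 + 917373358285690489007023801780425046800 + 905459418567694508630309206952107838400 + 893850964483493296981202678657850045600 + 882536395312816166639668467535598779200 + 871504690371405964556672611691403794460 + 860745373206326878574491468337188932800 + 850248478411127770299192791894052482400 + 840004520839909363428118179943521729600 + 830004467020386632911116773039432185200 + 820239708584852672523927163944850630080 + 810702037554796246099230336457119808800 + 801383623330028473155561022244969006400 + 792276991246732695051520556083094358600 + 783375002581039069264424819497891051200 + 774670835885694190717042321503470039520 + 766157969557279968841030867421014324800 + 757830165540353012657976184079481560400 + 749681454082929861984234504680777457600 + 741706119465026352814189456758641527200 + 733898686628552391205619041424340037440 + 726253908642838303797227176409503162050 + 718766754945489455304472257065075294400 + 711432400303188542495242948319513301600 + 704246214441540173379129383184972763200 = 360968703235711654233892612988250163157207, so H_99 = 360968703235711654233892612988250163157207/69720375229712477164533808935312303556800 (already in lowest terms) ≈ 5.17738. (The PNT-adjacent estimate ln(99) + γ ≈ 5.17234 matches within O(1/n).)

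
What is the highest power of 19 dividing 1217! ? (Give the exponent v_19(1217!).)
v_19(1217!) = 67

Legendre's formula: v_p(n!) = Σ_{k ≥ 1} ⌊n / p^k⌋. For p = 19, n = 1217, the terms are:
  ⌊1217/19^1⌋ = ⌊1217/19⌋ = 64
  ⌊1217/19^2⌋ = ⌊1217/361⌋ = 3
(the next term ⌊1217/19^3⌋ = 0, terminating the sum). Summing: v_19(1217!) = 64 + 3 = 67.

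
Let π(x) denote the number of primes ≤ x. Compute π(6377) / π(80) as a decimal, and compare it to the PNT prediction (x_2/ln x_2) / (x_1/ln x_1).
π(6377)/π(80) = 831/22 ≈ 37.7727;  PNT prediction ≈ 39.8726.

π(80) = 22 and π(6377) = 831, so π(6377)/π(80) ≈ 37.7727. The PNT-predicted ratio is (6377/ln(6377)) / (80/ln(80)) ≈ 39.8726. The two agree to within a few percent, as expected.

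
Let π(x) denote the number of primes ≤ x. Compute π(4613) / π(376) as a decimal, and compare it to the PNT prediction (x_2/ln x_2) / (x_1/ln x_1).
π(4613)/π(376) = 623/74 ≈ 8.4189;  PNT prediction ≈ 8.6229.

π(376) = 74 and π(4613) = 623, so π(4613)/π(376) ≈ 8.4189. The PNT-predicted ratio is (4613/ln(4613)) / (376/ln(376)) ≈ 8.6229. The two agree to within a few percent, as expected.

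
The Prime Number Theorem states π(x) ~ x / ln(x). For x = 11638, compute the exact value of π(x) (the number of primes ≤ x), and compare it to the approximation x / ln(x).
π(11638) = 1399;  x/ln(x) ≈ 1243.11;  relative error ≈ 11.14%.

Directly count primes up to 11638: π(11638) = 1399. The PNT approximation gives 11638/ln(11638) ≈ 11638/9.36203 ≈ 1243.11. Relative error (π(x) − x/ln(x)) / π(x) ≈ 11.14%; the approximation is known to undercount slightly (Li(x) is a better estimate).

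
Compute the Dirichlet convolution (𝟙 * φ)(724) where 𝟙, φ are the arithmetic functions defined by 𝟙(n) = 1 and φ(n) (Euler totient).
(𝟙 * φ)(724) = 724

Divisors of 724: [1, 2, 4, 181, 362, 724]. For each d | 724:
  d = 1: 𝟙(1) · φ(724/1) = 1 · 360 = 360
  d = 2: 𝟙(2) · φ(724/2) = 1 · 180 = 180
  d = 4: 𝟙(4) · φ(724/4) = 1 · 180 = 180
  d = 181: 𝟙(181) · φ(724/181) = 1 · 2 = 2
  d = 362: 𝟙(362) · φ(724/362) = 1 · 1 = 1
  d = 724: 𝟙(724) · φ(724/724) = 1 · 1 = 1
Summing: (𝟙 * φ)(724) = 360 + 180 + 180 + 2 + 1 + 1 = 724.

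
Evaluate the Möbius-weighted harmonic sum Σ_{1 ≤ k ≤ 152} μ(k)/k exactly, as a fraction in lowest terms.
Σ μ(k)/k = 498553581288971583508015817946071430122138094746515981177/75106511663943725776296745409664000450228387787452181363970

Values of μ(k) for 1 ≤ k ≤ 152: μ(1) = 1, μ(2) = -1, μ(3) = -1, μ(5) = -1, μ(6) = 1, μ(7) = -1, μ(10) = 1, μ(11) = -1, μ(13) = -1, μ(14) = 1, μ(15) = 1, μ(17) = -1, μ(19) = -1, μ(21) = 1, μ(22) = 1, μ(23) = -1, μ(26) = 1, μ(29) = -1, μ(30) = -1, μ(31) = -1, μ(33) = 1, μ(34) = 1, μ(35) = 1, μ(37) = -1, μ(38) = 1, μ(39) = 1, μ(41) = -1, μ(42) = -1, μ(43) = -1, μ(46) = 1, μ(47) = -1, μ(51) = 1, μ(53) = -1, μ(55) = 1, μ(57) = 1, μ(58) = 1, μ(59) = -1, μ(61) = -1, μ(62) = 1, μ(65) = 1, μ(66) = -1, μ(67) = -1, μ(69) = 1, μ(70) = -1, μ(71) = -1, μ(73) = -1, μ(74) = 1, μ(77) = 1, μ(78) = -1, μ(79) = -1, μ(82) = 1, μ(83) = -1, μ(85) = 1, μ(86) = 1, μ(87) = 1, μ(89) = -1, μ(91) = 1, μ(93) = 1, μ(94) = 1, μ(95) = 1, μ(97) = -1, μ(101) = -1, μ(102) = -1, μ(103) = -1, μ(105) = -1, μ(106) = 1, μ(107) = -1, μ(109) = -1, μ(110) = -1, μ(111) = 1, μ(113) = -1, μ(114) = -1, μ(115) = 1, μ(118) = 1, μ(119) = 1, μ(122) = 1, μ(123) = 1, μ(127) = -1, μ(129) = 1, μ(130) = -1, μ(131) = -1, μ(133) = 1, μ(134) = 1, μ(137) = -1, μ(138) = -1, μ(139) = -1, μ(141) = 1, μ(142) = 1, μ(143) = 1, μ(145) = 1, μ(146) = 1, μ(149) = -1, μ(151) = -1, with μ = 0 on non-squarefree integers. Summing μ(k)/k for k where μ(k) ≠ 0 gives 498553581288971583508015817946071430122138094746515981177/75106511663943725776296745409664000450228387787452181363970 ≈ 0.0066. (PNT ⟺ this sum → 0 as n → ∞.)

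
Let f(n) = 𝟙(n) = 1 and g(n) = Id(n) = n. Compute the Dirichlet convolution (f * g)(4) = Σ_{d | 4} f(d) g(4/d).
(𝟙 * Id)(4) = 7

Divisors of 4: [1, 2, 4]. For each d | 4:
  d = 1: 𝟙(1) · Id(4/1) = 1 · 4 = 4
  d = 2: 𝟙(2) · Id(4/2) = 1 · 2 = 2
  d = 4: 𝟙(4) · Id(4/4) = 1 · 1 = 1
Summing: (𝟙 * Id)(4) = 4 + 2 + 1 = 7.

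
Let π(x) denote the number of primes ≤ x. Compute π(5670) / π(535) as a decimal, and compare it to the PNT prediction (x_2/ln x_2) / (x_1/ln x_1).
π(5670)/π(535) = 747/99 ≈ 7.5455;  PNT prediction ≈ 7.7034.

π(535) = 99 and π(5670) = 747, so π(5670)/π(535) ≈ 7.5455. The PNT-predicted ratio is (5670/ln(5670)) / (535/ln(535)) ≈ 7.7034. The two agree to within a few percent, as expected.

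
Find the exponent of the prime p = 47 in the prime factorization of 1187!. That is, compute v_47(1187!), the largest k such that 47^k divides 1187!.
v_47(1187!) = 25

Legendre's formula: v_p(n!) = Σ_{k ≥ 1} ⌊n / p^k⌋. For p = 47, n = 1187, the terms are:
  ⌊1187/47^1⌋ = ⌊1187/47⌋ = 25
(the next term ⌊1187/47^2⌋ = 0, terminating the sum). Summing: v_47(1187!) = 25 = 25.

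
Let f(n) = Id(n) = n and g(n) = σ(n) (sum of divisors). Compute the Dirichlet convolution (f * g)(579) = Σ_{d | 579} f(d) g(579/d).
(Id * σ)(579) = 2709

Divisors of 579: [1, 3, 193, 579]. For each d | 579:
  d = 1: Id(1) · σ(579/1) = 1 · 776 = 776
  d = 3: Id(3) · σ(579/3) = 3 · 194 = 582
  d = 193: Id(193) · σ(579/193) = 193 · 4 = 772
  d = 579: Id(579) · σ(579/579) = 579 · 1 = 579
Summing: (Id * σ)(579) = 776 + 582 + 772 + 579 = 2709.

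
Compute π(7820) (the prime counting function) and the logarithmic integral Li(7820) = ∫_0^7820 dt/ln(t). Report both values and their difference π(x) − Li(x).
π(7820) = 988;  Li(7820) ≈ 1006.36;  π(x) − Li(x) ≈ -18.36.

Direct count of primes ≤ 7820 gives π(7820) = 988. Numerical evaluation of the logarithmic integral gives Li(7820) ≈ 1006.36. The difference π(x) − Li(x) ≈ -18.36 is typically negative for small/moderate x (Li(x) overestimates), though Littlewood's theorem shows this sign changes infinitely often.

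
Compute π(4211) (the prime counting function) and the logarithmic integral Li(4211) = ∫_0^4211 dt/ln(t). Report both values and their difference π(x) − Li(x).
π(4211) = 576;  Li(4211) ≈ 590.73;  π(x) − Li(x) ≈ -14.73.

Direct count of primes ≤ 4211 gives π(4211) = 576. Numerical evaluation of the logarithmic integral gives Li(4211) ≈ 590.73. The difference π(x) − Li(x) ≈ -14.73 is typically negative for small/moderate x (Li(x) overestimates), though Littlewood's theorem shows this sign changes infinitely often.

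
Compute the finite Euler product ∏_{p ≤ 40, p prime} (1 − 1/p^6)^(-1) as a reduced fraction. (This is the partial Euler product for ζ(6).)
∏ = 2571922726855099316399649303649342571118604998275/2528078112959041874006989121312570427443559530496

The primes p ≤ 40 are [2, 3, 5, 7, 11, 13, 17, 19, 23, 29, 31, 37]. For each prime, (1 − 1/p^6)^(-1) = p^6 / (p^6 − 1). The product is (1 − 1/2^6)^(-1), (1 − 1/3^6)^(-1), (1 − 1/5^6)^(-1), (1 − 1/7^6)^(-1), (1 − 1/11^6)^(-1), (1 − 1/13^6)^(-1), (1 − 1/17^6)^(-1), (1 − 1/19^6)^(-1), (1 − 1/23^6)^(-1), (1 − 1/29^6)^(-1), (1 − 1/31^6)^(-1), (1 − 1/37^6)^(-1) = ∏ p^6 / (p^6 − 1) = 2571922726855099316399649303649342571118604998275/2528078112959041874006989121312570427443559530496.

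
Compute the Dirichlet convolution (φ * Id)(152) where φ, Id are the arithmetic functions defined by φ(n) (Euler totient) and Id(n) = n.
(φ * Id)(152) = 740

Divisors of 152: [1, 2, 4, 8, 19, 38, 76, 152]. For each d | 152:
  d = 1: φ(1) · Id(152/1) = 1 · 152 = 152
  d = 2: φ(2) · Id(152/2) = 1 · 76 = 76
  d = 4: φ(4) · Id(152/4) = 2 · 38 = 76
  d = 8: φ(8) · Id(152/8) = 4 · 19 = 76
  d = 19: φ(19) · Id(152/19) = 18 · 8 = 144
  d = 38: φ(38) · Id(152/38) = 18 · 4 = 72
  d = 76: φ(76) · Id(152/76) = 36 · 2 = 72
  d = 152: φ(152) · Id(152/152) = 72 · 1 = 72
Summing: (φ * Id)(152) = 152 + 76 + 76 + 76 + 144 + 72 + 72 + 72 = 740.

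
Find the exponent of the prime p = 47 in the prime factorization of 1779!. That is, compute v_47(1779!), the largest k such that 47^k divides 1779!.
v_47(1779!) = 37

Legendre's formula: v_p(n!) = Σ_{k ≥ 1} ⌊n / p^k⌋. For p = 47, n = 1779, the terms are:
  ⌊1779/47^1⌋ = ⌊1779/47⌋ = 37
(the next term ⌊1779/47^2⌋ = 0, terminating the sum). Summing: v_47(1779!) = 37 = 37.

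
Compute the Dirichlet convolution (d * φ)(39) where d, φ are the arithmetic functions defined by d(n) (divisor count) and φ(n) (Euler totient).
(d * φ)(39) = 56

Divisors of 39: [1, 3, 13, 39]. For each d | 39:
  d = 1: d(1) · φ(39/1) = 1 · 24 = 24
  d = 3: d(3) · φ(39/3) = 2 · 12 = 24
  d = 13: d(13) · φ(39/13) = 2 · 2 = 4
  d = 39: d(39) · φ(39/39) = 4 · 1 = 4
Summing: (d * φ)(39) = 24 + 24 + 4 + 4 = 56.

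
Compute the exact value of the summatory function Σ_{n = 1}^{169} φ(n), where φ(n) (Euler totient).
Σ_{n ≤ 169} φ(n) = 8766

Compute φ(n) for each 1 ≤ n ≤ 169: φ(1) = 1, φ(2) = 1, φ(3) = 2, φ(4) = 2, φ(5) = 4, φ(6) = 2, φ(7) = 6, φ(8) = 4, φ(9) = 6, φ(10) = 4, φ(11) = 10, φ(12) = 4, φ(13) = 12, φ(14) = 6, φ(15) = 8, φ(16) = 8, φ(17) = 16, φ(18) = 6, φ(19) = 18, φ(20) = 8, φ(21) = 12, φ(22) = 10, φ(23) = 22, φ(24) = 8, φ(25) = 20, φ(26) = 12, φ(27) = 18, φ(28) = 12, φ(29) = 28, φ(30) = 8, φ(31) = 30, φ(32) = 16, φ(33) = 20, φ(34) = 16, φ(35) = 24, φ(36) = 12, φ(37) = 36, φ(38) = 18, φ(39) = 24, φ(40) = 16, φ(41) = 40, φ(42) = 12, φ(43) = 42, φ(44) = 20, φ(45) = 24, φ(46) = 22, φ(47) = 46, φ(48) = 16, φ(49) = 42, φ(50) = 20, φ(51) = 32, φ(52) = 24, φ(53) = 52, φ(54) = 18, φ(55) = 40, φ(56) = 24, φ(57) = 36, φ(58) = 28, φ(59) = 58, φ(60) = 16, φ(61) = 60, φ(62) = 30, φ(63) = 36, φ(64) = 32, φ(65) = 48, φ(66) = 20, φ(67) = 66, φ(68) = 32, φ(69) = 44, φ(70) = 24, φ(71) = 70, φ(72) = 24, φ(73) = 72, φ(74) = 36, φ(75) = 40, φ(76) = 36, φ(77) = 60, φ(78) = 24, φ(79) = 78, φ(80) = 32, φ(81) = 54, φ(82) = 40, φ(83) = 82, φ(84) = 24, φ(85) = 64, φ(86) = 42, φ(87) = 56, φ(88) = 40, φ(89) = 88, φ(90) = 24, φ(91) = 72, φ(92) = 44, φ(93) = 60, φ(94) = 46, φ(95) = 72, φ(96) = 32, φ(97) = 96, φ(98) = 42, φ(99) = 60, φ(100) = 40, φ(101) = 100, φ(102) = 32, φ(103) = 102, φ(104) = 48, φ(105) = 48, φ(106) = 52, φ(107) = 106, φ(108) = 36, φ(109) = 108, φ(110) = 40, φ(111) = 72, φ(112) = 48, φ(113) = 112, φ(114) = 36, φ(115) = 88, φ(116) = 56, φ(117) = 72, φ(118) = 58, φ(119) = 96, φ(120) = 32, φ(121) = 110, φ(122) = 60, φ(123) = 80, φ(124) = 60, φ(125) = 100, φ(126) = 36, φ(127) = 126, φ(128) = 64, φ(129) = 84, φ(130) = 48, φ(131) = 130, φ(132) = 40, φ(133) = 108, φ(134) = 66, φ(135) = 72, φ(136) = 64, φ(137) = 136, φ(138) = 44, φ(139) = 138, φ(140) = 48, φ(141) = 92, φ(142) = 70, φ(143) = 120, φ(144) = 48, φ(145) = 112, φ(146) = 72, φ(147) = 84, φ(148) = 72, φ(149) = 148, φ(150) = 40, φ(151) = 150, φ(152) = 72, φ(153) = 96, φ(154) = 60, φ(155) = 120, φ(156) = 48, φ(157) = 156, φ(158) = 78, φ(159) = 104, φ(160) = 64, φ(161) = 132, φ(162) = 54, φ(163) = 162, φ(164) = 80, φ(165) = 80, φ(166) = 82, φ(167) = 166, φ(168) = 48, φ(169) = 156. Summing all 169 values: 8766. (Average order: Σ_{n ≤ x} φ(n) ~ (3/π²) x². For x = 169, (3/π²)·169² ≈ 8681.50.)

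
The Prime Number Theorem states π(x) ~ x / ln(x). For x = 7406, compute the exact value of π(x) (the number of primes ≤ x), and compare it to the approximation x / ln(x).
π(7406) = 939;  x/ln(x) ≈ 831.20;  relative error ≈ 11.48%.

Directly count primes up to 7406: π(7406) = 939. The PNT approximation gives 7406/ln(7406) ≈ 7406/8.91005 ≈ 831.20. Relative error (π(x) − x/ln(x)) / π(x) ≈ 11.48%; the approximation is known to undercount slightly (Li(x) is a better estimate).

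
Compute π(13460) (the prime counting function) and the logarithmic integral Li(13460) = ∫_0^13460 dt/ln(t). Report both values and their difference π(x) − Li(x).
π(13460) = 1595;  Li(13460) ≈ 1615.58;  π(x) − Li(x) ≈ -20.58.

Direct count of primes ≤ 13460 gives π(13460) = 1595. Numerical evaluation of the logarithmic integral gives Li(13460) ≈ 1615.58. The difference π(x) − Li(x) ≈ -20.58 is typically negative for small/moderate x (Li(x) overestimates), though Littlewood's theorem shows this sign changes infinitely often.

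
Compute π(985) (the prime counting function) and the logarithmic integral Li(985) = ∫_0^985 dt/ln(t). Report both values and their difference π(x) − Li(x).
π(985) = 166;  Li(985) ≈ 175.44;  π(x) − Li(x) ≈ -9.44.

Direct count of primes ≤ 985 gives π(985) = 166. Numerical evaluation of the logarithmic integral gives Li(985) ≈ 175.44. The difference π(x) − Li(x) ≈ -9.44 is typically negative for small/moderate x (Li(x) overestimates), though Littlewood's theorem shows this sign changes infinitely often.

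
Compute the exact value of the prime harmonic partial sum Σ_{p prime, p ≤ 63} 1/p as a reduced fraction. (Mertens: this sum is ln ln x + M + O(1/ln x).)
Σ 1/p = 201015517717077830328949/117288381359406970983270

π(63) = 18, so the primes ≤ 63 are [2, 3, 5, 7, 11, 13, 17, 19, 23, 29, 31, 37, 41, 43, 47, 53, 59, 61]. Summing 1/p over these primes: 201015517717077830328949/117288381359406970983270 ≈ 1.7139. Mertens estimate ln ln(63) + 0.2615 ≈ 1.6829.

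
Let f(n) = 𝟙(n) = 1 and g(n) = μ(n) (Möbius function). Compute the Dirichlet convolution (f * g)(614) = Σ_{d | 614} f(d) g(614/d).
(𝟙 * μ)(614) = 0

Divisors of 614: [1, 2, 307, 614]. For each d | 614:
  d = 1: 𝟙(1) · μ(614/1) = 1 · 1 = 1
  d = 2: 𝟙(2) · μ(614/2) = 1 · -1 = -1
  d = 307: 𝟙(307) · μ(614/307) = 1 · -1 = -1
  d = 614: 𝟙(614) · μ(614/614) = 1 · 1 = 1
Summing: (𝟙 * μ)(614) = 1 + -1 + -1 + 1 = 0.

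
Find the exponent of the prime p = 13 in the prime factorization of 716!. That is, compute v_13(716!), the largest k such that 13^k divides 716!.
v_13(716!) = 59

Legendre's formula: v_p(n!) = Σ_{k ≥ 1} ⌊n / p^k⌋. For p = 13, n = 716, the terms are:
  ⌊716/13^1⌋ = ⌊716/13⌋ = 55
  ⌊716/13^2⌋ = ⌊716/169⌋ = 4
(the next term ⌊716/13^3⌋ = 0, terminating the sum). Summing: v_13(716!) = 55 + 4 = 59.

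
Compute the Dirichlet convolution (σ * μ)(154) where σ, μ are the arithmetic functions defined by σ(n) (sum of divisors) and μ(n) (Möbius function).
(σ * μ)(154) = 154

Divisors of 154: [1, 2, 7, 11, 14, 22, 77, 154]. For each d | 154:
  d = 1: σ(1) · μ(154/1) = 1 · -1 = -1
  d = 2: σ(2) · μ(154/2) = 3 · 1 = 3
  d = 7: σ(7) · μ(154/7) = 8 · 1 = 8
  d = 11: σ(11) · μ(154/11) = 12 · 1 = 12
  d = 14: σ(14) · μ(154/14) = 24 · -1 = -24
  d = 22: σ(22) · μ(154/22) = 36 · -1 = -36
  d = 77: σ(77) · μ(154/77) = 96 · -1 = -96
  d = 154: σ(154) · μ(154/154) = 288 · 1 = 288
Summing: (σ * μ)(154) = -1 + 3 + 8 + 12 + -24 + -36 + -96 + 288 = 154.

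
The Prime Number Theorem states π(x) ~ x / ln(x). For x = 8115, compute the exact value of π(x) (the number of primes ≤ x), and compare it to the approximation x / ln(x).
π(8115) = 1020;  x/ln(x) ≈ 901.52;  relative error ≈ 11.62%.

Directly count primes up to 8115: π(8115) = 1020. The PNT approximation gives 8115/ln(8115) ≈ 8115/9.00147 ≈ 901.52. Relative error (π(x) − x/ln(x)) / π(x) ≈ 11.62%; the approximation is known to undercount slightly (Li(x) is a better estimate).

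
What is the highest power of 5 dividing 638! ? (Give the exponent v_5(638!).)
v_5(638!) = 158

Legendre's formula: v_p(n!) = Σ_{k ≥ 1} ⌊n / p^k⌋. For p = 5, n = 638, the terms are:
  ⌊638/5^1⌋ = ⌊638/5⌋ = 127
  ⌊638/5^2⌋ = ⌊638/25⌋ = 25
  ⌊638/5^3⌋ = ⌊638/125⌋ = 5
  ⌊638/5^4⌋ = ⌊638/625⌋ = 1
(the next term ⌊638/5^5⌋ = 0, terminating the sum). Summing: v_5(638!) = 127 + 25 + 5 + 1 = 158.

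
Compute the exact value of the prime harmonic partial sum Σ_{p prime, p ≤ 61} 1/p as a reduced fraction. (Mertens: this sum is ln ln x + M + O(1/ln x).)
Σ 1/p = 201015517717077830328949/117288381359406970983270

π(61) = 18, so the primes ≤ 61 are [2, 3, 5, 7, 11, 13, 17, 19, 23, 29, 31, 37, 41, 43, 47, 53, 59, 61]. Summing 1/p over these primes: 201015517717077830328949/117288381359406970983270 ≈ 1.7139. Mertens estimate ln ln(61) + 0.2615 ≈ 1.6751.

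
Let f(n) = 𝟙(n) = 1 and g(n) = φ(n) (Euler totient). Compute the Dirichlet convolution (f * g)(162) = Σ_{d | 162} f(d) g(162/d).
(𝟙 * φ)(162) = 162

Divisors of 162: [1, 2, 3, 6, 9, 18, 27, 54, 81, 162]. For each d | 162:
  d = 1: 𝟙(1) · φ(162/1) = 1 · 54 = 54
  d = 2: 𝟙(2) · φ(162/2) = 1 · 54 = 54
  d = 3: 𝟙(3) · φ(162/3) = 1 · 18 = 18
  d = 6: 𝟙(6) · φ(162/6) = 1 · 18 = 18
  d = 9: 𝟙(9) · φ(162/9) = 1 · 6 = 6
  d = 18: 𝟙(18) · φ(162/18) = 1 · 6 = 6
  d = 27: 𝟙(27) · φ(162/27) = 1 · 2 = 2
  d = 54: 𝟙(54) · φ(162/54) = 1 · 2 = 2
  d = 81: 𝟙(81) · φ(162/81) = 1 · 1 = 1
  d = 162: 𝟙(162) · φ(162/162) = 1 · 1 = 1
Summing: (𝟙 * φ)(162) = 54 + 54 + 18 + 18 + 6 + 6 + 2 + 2 + 1 + 1 = 162.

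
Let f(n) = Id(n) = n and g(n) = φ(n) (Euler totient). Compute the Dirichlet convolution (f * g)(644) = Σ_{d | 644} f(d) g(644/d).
(Id * φ)(644) = 4680

Divisors of 644: [1, 2, 4, 7, 14, 23, 28, 46, 92, 161, 322, 644]. For each d | 644:
  d = 1: Id(1) · φ(644/1) = 1 · 264 = 264
  d = 2: Id(2) · φ(644/2) = 2 · 132 = 264
  d = 4: Id(4) · φ(644/4) = 4 · 132 = 528
  d = 7: Id(7) · φ(644/7) = 7 · 44 = 308
  d = 14: Id(14) · φ(644/14) = 14 · 22 = 308
  d = 23: Id(23) · φ(644/23) = 23 · 12 = 276
  d = 28: Id(28) · φ(644/28) = 28 · 22 = 616
  d = 46: Id(46) · φ(644/46) = 46 · 6 = 276
  d = 92: Id(92) · φ(644/92) = 92 · 6 = 552
  d = 161: Id(161) · φ(644/161) = 161 · 2 = 322
  d = 322: Id(322) · φ(644/322) = 322 · 1 = 322
  d = 644: Id(644) · φ(644/644) = 644 · 1 = 644
Summing: (Id * φ)(644) = 264 + 264 + 528 + 308 + 308 + 276 + 616 + 276 + 552 + 322 + 322 + 644 = 4680.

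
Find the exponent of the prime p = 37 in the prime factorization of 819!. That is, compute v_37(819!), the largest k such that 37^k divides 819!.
v_37(819!) = 22

Legendre's formula: v_p(n!) = Σ_{k ≥ 1} ⌊n / p^k⌋. For p = 37, n = 819, the terms are:
  ⌊819/37^1⌋ = ⌊819/37⌋ = 22
(the next term ⌊819/37^2⌋ = 0, terminating the sum). Summing: v_37(819!) = 22 = 22.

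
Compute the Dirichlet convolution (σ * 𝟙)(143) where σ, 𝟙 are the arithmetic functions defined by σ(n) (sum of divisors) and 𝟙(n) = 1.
(σ * 𝟙)(143) = 195

Divisors of 143: [1, 11, 13, 143]. For each d | 143:
  d = 1: σ(1) · 𝟙(143/1) = 1 · 1 = 1
  d = 11: σ(11) · 𝟙(143/11) = 12 · 1 = 12
  d = 13: σ(13) · 𝟙(143/13) = 14 · 1 = 14
  d = 143: σ(143) · 𝟙(143/143) = 168 · 1 = 168
Summing: (σ * 𝟙)(143) = 1 + 12 + 14 + 168 = 195.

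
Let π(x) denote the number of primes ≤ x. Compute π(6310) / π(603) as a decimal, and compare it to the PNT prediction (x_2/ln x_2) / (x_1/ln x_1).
π(6310)/π(603) = 820/110 ≈ 7.4545;  PNT prediction ≈ 7.6563.

π(603) = 110 and π(6310) = 820, so π(6310)/π(603) ≈ 7.4545. The PNT-predicted ratio is (6310/ln(6310)) / (603/ln(603)) ≈ 7.6563. The two agree to within a few percent, as expected.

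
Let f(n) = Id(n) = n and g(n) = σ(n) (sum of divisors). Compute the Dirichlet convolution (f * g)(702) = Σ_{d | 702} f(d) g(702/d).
(Id * σ)(702) = 19170

Divisors of 702: [1, 2, 3, 6, 9, 13, 18, 26, 27, 39, 54, 78, 117, 234, 351, 702]. For each d | 702:
  d = 1: Id(1) · σ(702/1) = 1 · 1680 = 1680
  d = 2: Id(2) · σ(702/2) = 2 · 560 = 1120
  d = 3: Id(3) · σ(702/3) = 3 · 546 = 1638
  d = 6: Id(6) · σ(702/6) = 6 · 182 = 1092
  d = 9: Id(9) · σ(702/9) = 9 · 168 = 1512
  d = 13: Id(13) · σ(702/13) = 13 · 120 = 1560
  d = 18: Id(18) · σ(702/18) = 18 · 56 = 1008
  d = 26: Id(26) · σ(702/26) = 26 · 40 = 1040
  d = 27: Id(27) · σ(702/27) = 27 · 42 = 1134
  d = 39: Id(39) · σ(702/39) = 39 · 39 = 1521
  d = 54: Id(54) · σ(702/54) = 54 · 14 = 756
  d = 78: Id(78) · σ(702/78) = 78 · 13 = 1014
  d = 117: Id(117) · σ(702/117) = 117 · 12 = 1404
  d = 234: Id(234) · σ(702/234) = 234 · 4 = 936
  d = 351: Id(351) · σ(702/351) = 351 · 3 = 1053
  d = 702: Id(702) · σ(702/702) = 702 · 1 = 702
Summing: (Id * σ)(702) = 1680 + 1120 + 1638 + 1092 + 1512 + 1560 + 1008 + 1040 + 1134 + 1521 + 756 + 1014 + 1404 + 936 + 1053 + 702 = 19170.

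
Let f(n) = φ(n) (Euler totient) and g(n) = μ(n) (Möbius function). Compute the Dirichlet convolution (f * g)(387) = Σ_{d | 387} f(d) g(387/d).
(φ * μ)(387) = 164

Divisors of 387: [1, 3, 9, 43, 129, 387]. For each d | 387:
  d = 1: φ(1) · μ(387/1) = 1 · 0 = 0
  d = 3: φ(3) · μ(387/3) = 2 · 1 = 2
  d = 9: φ(9) · μ(387/9) = 6 · -1 = -6
  d = 43: φ(43) · μ(387/43) = 42 · 0 = 0
  d = 129: φ(129) · μ(387/129) = 84 · -1 = -84
  d = 387: φ(387) · μ(387/387) = 252 · 1 = 252
Summing: (φ * μ)(387) = 0 + 2 + -6 + 0 + -84 + 252 = 164.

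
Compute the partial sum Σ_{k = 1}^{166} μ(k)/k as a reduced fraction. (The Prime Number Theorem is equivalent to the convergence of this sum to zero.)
Σ μ(k)/k = 37147735201867736136071528218126880862180532757536149798011737/2883076109987975829511815017668067153282692007803033159928034405

Values of μ(k) for 1 ≤ k ≤ 166: μ(1) = 1, μ(2) = -1, μ(3) = -1, μ(5) = -1, μ(6) = 1, μ(7) = -1, μ(10) = 1, μ(11) = -1, μ(13) = -1, μ(14) = 1, μ(15) = 1, μ(17) = -1, μ(19) = -1, μ(21) = 1, μ(22) = 1, μ(23) = -1, μ(26) = 1, μ(29) = -1, μ(30) = -1, μ(31) = -1, μ(33) = 1, μ(34) = 1, μ(35) = 1, μ(37) = -1, μ(38) = 1, μ(39) = 1, μ(41) = -1, μ(42) = -1, μ(43) = -1, μ(46) = 1, μ(47) = -1, μ(51) = 1, μ(53) = -1, μ(55) = 1, μ(57) = 1, μ(58) = 1, μ(59) = -1, μ(61) = -1, μ(62) = 1, μ(65) = 1, μ(66) = -1, μ(67) = -1, μ(69) = 1, μ(70) = -1, μ(71) = -1, μ(73) = -1, μ(74) = 1, μ(77) = 1, μ(78) = -1, μ(79) = -1, μ(82) = 1, μ(83) = -1, μ(85) = 1, μ(86) = 1, μ(87) = 1, μ(89) = -1, μ(91) = 1, μ(93) = 1, μ(94) = 1, μ(95) = 1, μ(97) = -1, μ(101) = -1, μ(102) = -1, μ(103) = -1, μ(105) = -1, μ(106) = 1, μ(107) = -1, μ(109) = -1, μ(110) = -1, μ(111) = 1, μ(113) = -1, μ(114) = -1, μ(115) = 1, μ(118) = 1, μ(119) = 1, μ(122) = 1, μ(123) = 1, μ(127) = -1, μ(129) = 1, μ(130) = -1, μ(131) = -1, μ(133) = 1, μ(134) = 1, μ(137) = -1, μ(138) = -1, μ(139) = -1, μ(141) = 1, μ(142) = 1, μ(143) = 1, μ(145) = 1, μ(146) = 1, μ(149) = -1, μ(151) = -1, μ(154) = -1, μ(155) = 1, μ(157) = -1, μ(158) = 1, μ(159) = 1, μ(161) = 1, μ(163) = -1, μ(165) = -1, μ(166) = 1, with μ = 0 on non-squarefree integers. Summing μ(k)/k for k where μ(k) ≠ 0 gives 37147735201867736136071528218126880862180532757536149798011737/2883076109987975829511815017668067153282692007803033159928034405 ≈ 0.0129. (PNT ⟺ this sum → 0 as n → ∞.)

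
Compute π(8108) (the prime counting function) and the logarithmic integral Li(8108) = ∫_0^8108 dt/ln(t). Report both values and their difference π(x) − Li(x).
π(8108) = 1019;  Li(8108) ≈ 1038.42;  π(x) − Li(x) ≈ -19.42.

Direct count of primes ≤ 8108 gives π(8108) = 1019. Numerical evaluation of the logarithmic integral gives Li(8108) ≈ 1038.42. The difference π(x) − Li(x) ≈ -19.42 is typically negative for small/moderate x (Li(x) overestimates), though Littlewood's theorem shows this sign changes infinitely often.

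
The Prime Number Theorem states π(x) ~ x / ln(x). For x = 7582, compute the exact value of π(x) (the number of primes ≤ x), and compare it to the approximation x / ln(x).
π(7582) = 962;  x/ln(x) ≈ 848.71;  relative error ≈ 11.78%.

Directly count primes up to 7582: π(7582) = 962. The PNT approximation gives 7582/ln(7582) ≈ 7582/8.93353 ≈ 848.71. Relative error (π(x) − x/ln(x)) / π(x) ≈ 11.78%; the approximation is known to undercount slightly (Li(x) is a better estimate).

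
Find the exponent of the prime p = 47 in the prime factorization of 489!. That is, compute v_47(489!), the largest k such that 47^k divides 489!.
v_47(489!) = 10

Legendre's formula: v_p(n!) = Σ_{k ≥ 1} ⌊n / p^k⌋. For p = 47, n = 489, the terms are:
  ⌊489/47^1⌋ = ⌊489/47⌋ = 10
(the next term ⌊489/47^2⌋ = 0, terminating the sum). Summing: v_47(489!) = 10 = 10.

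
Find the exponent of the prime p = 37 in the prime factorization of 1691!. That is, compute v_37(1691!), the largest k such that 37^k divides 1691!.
v_37(1691!) = 46

Legendre's formula: v_p(n!) = Σ_{k ≥ 1} ⌊n / p^k⌋. For p = 37, n = 1691, the terms are:
  ⌊1691/37^1⌋ = ⌊1691/37⌋ = 45
  ⌊1691/37^2⌋ = ⌊1691/1369⌋ = 1
(the next term ⌊1691/37^3⌋ = 0, terminating the sum). Summing: v_37(1691!) = 45 + 1 = 46.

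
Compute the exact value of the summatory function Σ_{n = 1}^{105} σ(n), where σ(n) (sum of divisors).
Σ_{n ≤ 105} σ(n) = 9123

Compute σ(n) for each 1 ≤ n ≤ 105: σ(1) = 1, σ(2) = 3, σ(3) = 4, σ(4) = 7, σ(5) = 6, σ(6) = 12, σ(7) = 8, σ(8) = 15, σ(9) = 13, σ(10) = 18, σ(11) = 12, σ(12) = 28, σ(13) = 14, σ(14) = 24, σ(15) = 24, σ(16) = 31, σ(17) = 18, σ(18) = 39, σ(19) = 20, σ(20) = 42, σ(21) = 32, σ(22) = 36, σ(23) = 24, σ(24) = 60, σ(25) = 31, σ(26) = 42, σ(27) = 40, σ(28) = 56, σ(29) = 30, σ(30) = 72, σ(31) = 32, σ(32) = 63, σ(33) = 48, σ(34) = 54, σ(35) = 48, σ(36) = 91, σ(37) = 38, σ(38) = 60, σ(39) = 56, σ(40) = 90, σ(41) = 42, σ(42) = 96, σ(43) = 44, σ(44) = 84, σ(45) = 78, σ(46) = 72, σ(47) = 48, σ(48) = 124, σ(49) = 57, σ(50) = 93, σ(51) = 72, σ(52) = 98, σ(53) = 54, σ(54) = 120, σ(55) = 72, σ(56) = 120, σ(57) = 80, σ(58) = 90, σ(59) = 60, σ(60) = 168, σ(61) = 62, σ(62) = 96, σ(63) = 104, σ(64) = 127, σ(65) = 84, σ(66) = 144, σ(67) = 68, σ(68) = 126, σ(69) = 96, σ(70) = 144, σ(71) = 72, σ(72) = 195, σ(73) = 74, σ(74) = 114, σ(75) = 124, σ(76) = 140, σ(77) = 96, σ(78) = 168, σ(79) = 80, σ(80) = 186, σ(81) = 121, σ(82) = 126, σ(83) = 84, σ(84) = 224, σ(85) = 108, σ(86) = 132, σ(87) = 120, σ(88) = 180, σ(89) = 90, σ(90) = 234, σ(91) = 112, σ(92) = 168, σ(93) = 128, σ(94) = 144, σ(95) = 120, σ(96) = 252, σ(97) = 98, σ(98) = 171, σ(99) = 156, σ(100) = 217, σ(101) = 102, σ(102) = 216, σ(103) = 104, σ(104) = 210, σ(105) = 192. Summing all 105 values: 9123. (Average order: Σ_{n ≤ x} σ(n) ~ (π²/12) x². For x = 105, (π²/12)·105² ≈ 9067.70.)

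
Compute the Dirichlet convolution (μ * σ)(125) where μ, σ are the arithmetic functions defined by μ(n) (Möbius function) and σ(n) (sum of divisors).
(μ * σ)(125) = 125

Divisors of 125: [1, 5, 25, 125]. For each d | 125:
  d = 1: μ(1) · σ(125/1) = 1 · 156 = 156
  d = 5: μ(5) · σ(125/5) = -1 · 31 = -31
  d = 25: μ(25) · σ(125/25) = 0 · 6 = 0
  d = 125: μ(125) · σ(125/125) = 0 · 1 = 0
Summing: (μ * σ)(125) = 156 + -31 + 0 + 0 = 125.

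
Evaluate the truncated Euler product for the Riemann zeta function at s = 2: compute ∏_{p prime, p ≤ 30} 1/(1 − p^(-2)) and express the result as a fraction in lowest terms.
∏ = 86285158710179/52836150804480

The primes p ≤ 30 are [2, 3, 5, 7, 11, 13, 17, 19, 23, 29]. For each prime, (1 − 1/p^2)^(-1) = p^2 / (p^2 − 1). The product is (1 − 1/2^2)^(-1), (1 − 1/3^2)^(-1), (1 − 1/5^2)^(-1), (1 − 1/7^2)^(-1), (1 − 1/11^2)^(-1), (1 − 1/13^2)^(-1), (1 − 1/17^2)^(-1), (1 − 1/19^2)^(-1), (1 − 1/23^2)^(-1), (1 − 1/29^2)^(-1) = ∏ p^2 / (p^2 − 1) = 86285158710179/52836150804480.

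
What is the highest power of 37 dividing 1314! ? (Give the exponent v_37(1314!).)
v_37(1314!) = 35

Legendre's formula: v_p(n!) = Σ_{k ≥ 1} ⌊n / p^k⌋. For p = 37, n = 1314, the terms are:
  ⌊1314/37^1⌋ = ⌊1314/37⌋ = 35
(the next term ⌊1314/37^2⌋ = 0, terminating the sum). Summing: v_37(1314!) = 35 = 35.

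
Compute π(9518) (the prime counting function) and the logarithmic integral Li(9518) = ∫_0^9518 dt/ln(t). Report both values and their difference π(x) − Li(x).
π(9518) = 1178;  Li(9518) ≈ 1193.67;  π(x) − Li(x) ≈ -15.67.

Direct count of primes ≤ 9518 gives π(9518) = 1178. Numerical evaluation of the logarithmic integral gives Li(9518) ≈ 1193.67. The difference π(x) − Li(x) ≈ -15.67 is typically negative for small/moderate x (Li(x) overestimates), though Littlewood's theorem shows this sign changes infinitely often.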